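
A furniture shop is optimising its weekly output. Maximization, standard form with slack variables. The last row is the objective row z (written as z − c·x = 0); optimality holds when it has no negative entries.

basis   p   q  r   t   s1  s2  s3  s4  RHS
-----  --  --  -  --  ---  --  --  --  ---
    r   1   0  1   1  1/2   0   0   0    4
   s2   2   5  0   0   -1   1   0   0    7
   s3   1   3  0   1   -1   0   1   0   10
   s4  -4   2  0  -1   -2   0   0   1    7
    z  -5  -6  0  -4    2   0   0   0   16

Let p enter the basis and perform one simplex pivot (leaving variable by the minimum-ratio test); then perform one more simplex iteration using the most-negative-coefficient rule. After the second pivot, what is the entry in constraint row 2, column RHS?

7/2

Ratio test on column p — row 1: 4/1 = 4; row 2: 7/2 = 7/2; row 3: 10/1 = 10; row 4: entry -4 ≤ 0. Minimum is 7/2 at row 2 (s2 leaves); pivot element 2.
Divide row 2 by 2; eliminate column p from the other rows.
Second iteration: most negative z-row entry is -4 in column t, so t enters.
Ratio test on column t — row 1: (1/2)/1 = 1/2; row 2: entry 0 ≤ 0; row 3: (13/2)/1 = 13/2; row 4: entry -1 ≤ 0. Minimum is 1/2 at row 1 (r leaves); pivot element 1.
Divide row 1 by 1; eliminate column t from the other rows.
After both pivots, the entry at constraint row 2, column RHS is 7/2.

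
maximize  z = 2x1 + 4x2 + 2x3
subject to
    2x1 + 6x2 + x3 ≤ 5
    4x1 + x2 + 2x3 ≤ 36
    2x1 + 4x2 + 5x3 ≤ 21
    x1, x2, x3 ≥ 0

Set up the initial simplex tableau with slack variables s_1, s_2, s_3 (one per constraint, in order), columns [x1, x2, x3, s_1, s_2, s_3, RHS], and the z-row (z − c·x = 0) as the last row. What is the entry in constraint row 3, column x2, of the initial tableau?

4

Constraint 3 has coefficient 4 on x2.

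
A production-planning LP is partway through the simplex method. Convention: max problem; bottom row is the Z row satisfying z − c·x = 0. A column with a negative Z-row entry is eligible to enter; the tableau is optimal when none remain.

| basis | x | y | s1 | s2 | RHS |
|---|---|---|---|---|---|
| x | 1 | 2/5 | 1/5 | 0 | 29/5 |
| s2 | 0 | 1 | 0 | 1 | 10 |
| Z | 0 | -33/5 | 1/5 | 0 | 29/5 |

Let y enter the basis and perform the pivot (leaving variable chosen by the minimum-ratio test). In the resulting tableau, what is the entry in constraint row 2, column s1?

Ratio test on column y — row 1: (29/5)/(2/5) = 29/2; row 2: 10/1 = 10. Minimum is 10 at row 2 (s2 leaves); pivot element 1.
Divide row 2 by 1; eliminate column y from the other rows.
In the new row 2, the s1 entry is the old entry divided by the pivot: 0/1 = 0.

0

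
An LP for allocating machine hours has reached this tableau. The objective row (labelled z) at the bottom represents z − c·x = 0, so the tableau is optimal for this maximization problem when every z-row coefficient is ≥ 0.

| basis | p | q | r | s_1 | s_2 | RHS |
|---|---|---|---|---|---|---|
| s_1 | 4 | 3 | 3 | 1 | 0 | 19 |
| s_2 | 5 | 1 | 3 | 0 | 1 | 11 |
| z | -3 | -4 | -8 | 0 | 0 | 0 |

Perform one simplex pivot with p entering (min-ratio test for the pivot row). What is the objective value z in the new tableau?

33/5

Ratio test on column p — row 1: 19/4 = 19/4; row 2: 11/5 = 11/5. Minimum is 11/5 at row 2 (s_2 leaves); pivot element 5.
Pivot on row 2; the z-row RHS becomes 0 − (-3)·(11/5) = 33/5.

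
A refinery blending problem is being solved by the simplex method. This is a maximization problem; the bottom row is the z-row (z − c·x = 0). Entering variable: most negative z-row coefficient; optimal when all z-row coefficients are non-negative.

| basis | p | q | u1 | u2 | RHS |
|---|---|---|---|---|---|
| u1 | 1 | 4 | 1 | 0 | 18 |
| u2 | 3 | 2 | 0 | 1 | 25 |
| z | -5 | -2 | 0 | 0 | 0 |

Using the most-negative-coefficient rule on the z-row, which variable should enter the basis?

p

Negative z-row entries: p: -5, q: -2.
The most negative is -5 in column p, so p enters.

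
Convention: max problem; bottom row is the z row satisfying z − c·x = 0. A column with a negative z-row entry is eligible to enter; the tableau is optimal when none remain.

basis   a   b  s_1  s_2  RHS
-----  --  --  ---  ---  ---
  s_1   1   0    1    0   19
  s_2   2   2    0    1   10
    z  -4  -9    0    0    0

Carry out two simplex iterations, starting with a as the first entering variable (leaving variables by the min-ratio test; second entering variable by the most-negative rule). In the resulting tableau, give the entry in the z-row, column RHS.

Ratio test on column a — row 1: 19/1 = 19; row 2: 10/2 = 5. Minimum is 5 at row 2 (s_2 leaves); pivot element 2.
Divide row 2 by 2; eliminate column a from the other rows.
Second iteration: most negative z-row entry is -5 in column b, so b enters.
Ratio test on column b — row 1: entry -1 ≤ 0; row 2: 5/1 = 5. Minimum is 5 at row 2 (a leaves); pivot element 1.
Divide row 2 by 1; eliminate column b from the other rows.
After both pivots, the entry at the z-row, column RHS is 45.

45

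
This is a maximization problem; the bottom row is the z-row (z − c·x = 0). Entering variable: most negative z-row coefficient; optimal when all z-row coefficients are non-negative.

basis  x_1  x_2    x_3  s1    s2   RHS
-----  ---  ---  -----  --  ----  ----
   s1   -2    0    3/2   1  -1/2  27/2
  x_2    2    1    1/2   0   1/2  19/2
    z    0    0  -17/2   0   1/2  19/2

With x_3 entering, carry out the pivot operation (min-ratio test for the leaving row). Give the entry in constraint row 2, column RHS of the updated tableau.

5

Ratio test on column x_3 — row 1: (27/2)/(3/2) = 9; row 2: (19/2)/(1/2) = 19. Minimum is 9 at row 1 (s1 leaves); pivot element 3/2.
Divide row 1 by 3/2; eliminate column x_3 from the other rows.
Row 2 update in column RHS: 19/2 − (1/2)·9 = 5.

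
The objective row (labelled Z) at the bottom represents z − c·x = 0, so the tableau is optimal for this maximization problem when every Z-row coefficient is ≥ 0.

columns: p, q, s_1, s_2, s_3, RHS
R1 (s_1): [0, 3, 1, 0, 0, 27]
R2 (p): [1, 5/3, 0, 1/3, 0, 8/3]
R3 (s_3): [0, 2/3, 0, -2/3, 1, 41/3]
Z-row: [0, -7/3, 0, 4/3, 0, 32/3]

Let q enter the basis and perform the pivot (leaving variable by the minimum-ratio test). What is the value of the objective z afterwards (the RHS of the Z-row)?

72/5

Ratio test on column q — row 1: 27/3 = 9; row 2: (8/3)/(5/3) = 8/5; row 3: (41/3)/(2/3) = 41/2. Minimum is 8/5 at row 2 (p leaves); pivot element 5/3.
Pivot on row 2; the Z-row RHS becomes 32/3 − (-7/3)·(8/5) = 72/5.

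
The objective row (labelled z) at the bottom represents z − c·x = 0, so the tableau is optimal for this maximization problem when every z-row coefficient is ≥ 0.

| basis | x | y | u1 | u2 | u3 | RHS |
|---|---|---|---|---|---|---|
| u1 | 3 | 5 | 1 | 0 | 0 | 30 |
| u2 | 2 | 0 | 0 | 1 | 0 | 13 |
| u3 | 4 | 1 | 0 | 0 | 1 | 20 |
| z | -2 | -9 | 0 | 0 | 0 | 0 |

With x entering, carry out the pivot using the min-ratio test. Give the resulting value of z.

Ratio test on column x — row 1: 30/3 = 10; row 2: 13/2 = 13/2; row 3: 20/4 = 5. Minimum is 5 at row 3 (u3 leaves); pivot element 4.
Pivot on row 3; the z-row RHS becomes 0 − (-2)·5 = 10.

10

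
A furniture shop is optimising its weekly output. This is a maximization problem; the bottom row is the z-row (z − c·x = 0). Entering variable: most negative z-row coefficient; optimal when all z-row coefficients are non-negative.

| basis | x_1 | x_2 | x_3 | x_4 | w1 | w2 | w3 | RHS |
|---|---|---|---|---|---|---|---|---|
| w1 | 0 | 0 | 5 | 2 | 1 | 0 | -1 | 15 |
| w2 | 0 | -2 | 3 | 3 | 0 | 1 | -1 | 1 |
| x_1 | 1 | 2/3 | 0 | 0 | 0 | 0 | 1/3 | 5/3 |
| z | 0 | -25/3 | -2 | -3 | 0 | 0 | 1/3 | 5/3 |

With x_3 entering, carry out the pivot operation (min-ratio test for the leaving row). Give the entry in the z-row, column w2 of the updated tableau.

2/3

Ratio test on column x_3 — row 1: 15/5 = 3; row 2: 1/3 = 1/3; row 3: entry 0 ≤ 0. Minimum is 1/3 at row 2 (w2 leaves); pivot element 3.
Divide row 2 by 3; eliminate column x_3 from the other rows.
z-row update in column w2: 0 − (-2)·(1/3) = 2/3.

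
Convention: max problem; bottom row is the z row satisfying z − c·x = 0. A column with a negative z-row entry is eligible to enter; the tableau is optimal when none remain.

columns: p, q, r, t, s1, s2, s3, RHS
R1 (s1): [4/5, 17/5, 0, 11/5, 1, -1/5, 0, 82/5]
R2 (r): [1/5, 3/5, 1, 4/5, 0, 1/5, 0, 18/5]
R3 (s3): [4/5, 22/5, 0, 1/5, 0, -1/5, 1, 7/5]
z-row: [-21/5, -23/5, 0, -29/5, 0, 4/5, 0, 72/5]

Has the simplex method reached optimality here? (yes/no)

The z-row has a negative entry -29/5 in column t, so it is not optimal.

no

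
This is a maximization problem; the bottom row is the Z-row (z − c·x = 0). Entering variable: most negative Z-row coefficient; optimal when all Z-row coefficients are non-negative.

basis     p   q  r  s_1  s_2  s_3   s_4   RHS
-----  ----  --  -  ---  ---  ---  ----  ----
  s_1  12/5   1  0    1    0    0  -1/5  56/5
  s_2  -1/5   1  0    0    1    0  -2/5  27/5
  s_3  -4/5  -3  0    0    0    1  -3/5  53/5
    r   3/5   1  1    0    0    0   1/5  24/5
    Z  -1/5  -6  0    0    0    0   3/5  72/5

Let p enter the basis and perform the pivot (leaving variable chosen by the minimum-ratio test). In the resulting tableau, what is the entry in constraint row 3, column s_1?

1/3

Ratio test on column p — row 1: (56/5)/(12/5) = 14/3; row 2: entry -1/5 ≤ 0; row 3: entry -4/5 ≤ 0; row 4: (24/5)/(3/5) = 8. Minimum is 14/3 at row 1 (s_1 leaves); pivot element 12/5.
Divide row 1 by 12/5; eliminate column p from the other rows.
Row 3 update in column s_1: 0 − (-4/5)·(5/12) = 1/3.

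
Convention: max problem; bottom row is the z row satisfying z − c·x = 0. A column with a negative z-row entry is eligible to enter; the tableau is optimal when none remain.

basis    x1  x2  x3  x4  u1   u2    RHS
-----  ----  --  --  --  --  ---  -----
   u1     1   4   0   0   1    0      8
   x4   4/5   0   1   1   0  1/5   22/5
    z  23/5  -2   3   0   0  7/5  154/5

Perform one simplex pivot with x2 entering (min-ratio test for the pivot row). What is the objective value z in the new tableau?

174/5

Ratio test on column x2 — row 1: 8/4 = 2; row 2: entry 0 ≤ 0. Minimum is 2 at row 1 (u1 leaves); pivot element 4.
Pivot on row 1; the z-row RHS becomes 154/5 − (-2)·2 = 174/5.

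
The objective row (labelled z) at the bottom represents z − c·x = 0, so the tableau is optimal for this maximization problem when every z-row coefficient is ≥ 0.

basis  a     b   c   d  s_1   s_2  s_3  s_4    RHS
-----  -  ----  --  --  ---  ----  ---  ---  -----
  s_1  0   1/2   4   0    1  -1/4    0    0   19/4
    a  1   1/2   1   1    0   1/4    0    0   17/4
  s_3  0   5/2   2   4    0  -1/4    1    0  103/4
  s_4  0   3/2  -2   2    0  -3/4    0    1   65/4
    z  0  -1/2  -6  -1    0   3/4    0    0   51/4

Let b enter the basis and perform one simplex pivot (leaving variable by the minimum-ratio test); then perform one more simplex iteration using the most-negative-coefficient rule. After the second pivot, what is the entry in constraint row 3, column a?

-6

Ratio test on column b — row 1: (19/4)/(1/2) = 19/2; row 2: (17/4)/(1/2) = 17/2; row 3: (103/4)/(5/2) = 103/10; row 4: (65/4)/(3/2) = 65/6. Minimum is 17/2 at row 2 (a leaves); pivot element 1/2.
Divide row 2 by 1/2; eliminate column b from the other rows.
Second iteration: most negative z-row entry is -5 in column c, so c enters.
Ratio test on column c — row 1: (1/2)/3 = 1/6; row 2: (17/2)/2 = 17/4; row 3: entry -3 ≤ 0; row 4: entry -5 ≤ 0. Minimum is 1/6 at row 1 (s_1 leaves); pivot element 3.
Divide row 1 by 3; eliminate column c from the other rows.
After both pivots, the entry at constraint row 3, column a is -6.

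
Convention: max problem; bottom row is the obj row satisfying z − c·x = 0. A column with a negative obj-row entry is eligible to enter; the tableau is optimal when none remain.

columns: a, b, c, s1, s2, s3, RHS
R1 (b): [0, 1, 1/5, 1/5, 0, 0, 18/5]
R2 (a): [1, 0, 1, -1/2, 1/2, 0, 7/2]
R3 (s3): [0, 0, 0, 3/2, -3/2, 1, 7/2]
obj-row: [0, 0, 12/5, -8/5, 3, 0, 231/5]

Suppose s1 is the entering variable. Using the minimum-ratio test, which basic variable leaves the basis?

s3

Column s1 entries and ratios — b: (18/5)/(1/5) = 18; a: -1/2 ≤ 0, skip; s3: (7/2)/(3/2) = 7/3.
Smallest ratio is 7/3 in the row of s3, so s3 leaves.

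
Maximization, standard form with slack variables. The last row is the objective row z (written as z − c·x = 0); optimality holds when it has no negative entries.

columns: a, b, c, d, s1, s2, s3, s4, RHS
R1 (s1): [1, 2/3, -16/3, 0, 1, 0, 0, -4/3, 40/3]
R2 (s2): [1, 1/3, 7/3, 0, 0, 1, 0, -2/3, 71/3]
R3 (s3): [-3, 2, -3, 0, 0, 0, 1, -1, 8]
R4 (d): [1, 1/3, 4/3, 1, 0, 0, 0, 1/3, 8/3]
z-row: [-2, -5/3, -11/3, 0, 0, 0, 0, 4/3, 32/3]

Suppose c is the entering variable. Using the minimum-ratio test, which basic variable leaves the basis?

d

Column c entries and ratios — s1: -16/3 ≤ 0, skip; s2: (71/3)/(7/3) = 71/7; s3: -3 ≤ 0, skip; d: (8/3)/(4/3) = 2.
Smallest ratio is 2 in the row of d, so d leaves.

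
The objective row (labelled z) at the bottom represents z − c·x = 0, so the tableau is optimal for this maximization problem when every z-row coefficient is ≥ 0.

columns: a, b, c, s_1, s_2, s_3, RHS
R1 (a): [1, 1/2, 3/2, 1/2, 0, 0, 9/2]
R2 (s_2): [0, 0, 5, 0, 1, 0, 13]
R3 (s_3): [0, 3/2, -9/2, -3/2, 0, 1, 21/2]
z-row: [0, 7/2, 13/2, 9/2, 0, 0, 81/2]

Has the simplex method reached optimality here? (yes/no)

Every z-row coefficient is ≥ 0, so the tableau is optimal.

yes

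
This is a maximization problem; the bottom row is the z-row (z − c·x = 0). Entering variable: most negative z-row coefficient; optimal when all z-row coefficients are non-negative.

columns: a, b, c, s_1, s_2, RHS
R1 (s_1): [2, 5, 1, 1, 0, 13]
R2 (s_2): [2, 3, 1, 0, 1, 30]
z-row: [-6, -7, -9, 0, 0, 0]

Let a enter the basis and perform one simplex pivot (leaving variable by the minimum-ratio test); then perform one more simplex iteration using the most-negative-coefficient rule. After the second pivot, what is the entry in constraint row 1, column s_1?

Ratio test on column a — row 1: 13/2 = 13/2; row 2: 30/2 = 15. Minimum is 13/2 at row 1 (s_1 leaves); pivot element 2.
Divide row 1 by 2; eliminate column a from the other rows.
Second iteration: most negative z-row entry is -6 in column c, so c enters.
Ratio test on column c — row 1: (13/2)/(1/2) = 13; row 2: entry 0 ≤ 0. Minimum is 13 at row 1 (a leaves); pivot element 1/2.
Divide row 1 by 1/2; eliminate column c from the other rows.
After both pivots, the entry at constraint row 1, column s_1 is 1.

1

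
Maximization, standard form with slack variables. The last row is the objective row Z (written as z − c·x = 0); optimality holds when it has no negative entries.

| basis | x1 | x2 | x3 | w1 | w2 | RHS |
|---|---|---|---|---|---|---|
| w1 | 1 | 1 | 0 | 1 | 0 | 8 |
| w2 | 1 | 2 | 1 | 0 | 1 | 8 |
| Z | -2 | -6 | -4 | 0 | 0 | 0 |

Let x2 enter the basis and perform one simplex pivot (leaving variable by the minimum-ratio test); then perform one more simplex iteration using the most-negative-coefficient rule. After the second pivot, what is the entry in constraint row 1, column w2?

Ratio test on column x2 — row 1: 8/1 = 8; row 2: 8/2 = 4. Minimum is 4 at row 2 (w2 leaves); pivot element 2.
Divide row 2 by 2; eliminate column x2 from the other rows.
Second iteration: most negative Z-row entry is -1 in column x3, so x3 enters.
Ratio test on column x3 — row 1: entry -1/2 ≤ 0; row 2: 4/(1/2) = 8. Minimum is 8 at row 2 (x2 leaves); pivot element 1/2.
Divide row 2 by 1/2; eliminate column x3 from the other rows.
After both pivots, the entry at constraint row 1, column w2 is 0.

0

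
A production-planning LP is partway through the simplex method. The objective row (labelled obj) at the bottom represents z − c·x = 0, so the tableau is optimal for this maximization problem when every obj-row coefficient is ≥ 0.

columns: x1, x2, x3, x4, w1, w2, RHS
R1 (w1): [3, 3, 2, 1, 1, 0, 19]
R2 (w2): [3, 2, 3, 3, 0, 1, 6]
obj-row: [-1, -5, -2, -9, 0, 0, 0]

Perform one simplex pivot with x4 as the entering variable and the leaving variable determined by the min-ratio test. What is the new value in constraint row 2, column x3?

Ratio test on column x4 — row 1: 19/1 = 19; row 2: 6/3 = 2. Minimum is 2 at row 2 (w2 leaves); pivot element 3.
Divide row 2 by 3; eliminate column x4 from the other rows.
In the new row 2, the x3 entry is the old entry divided by the pivot: 3/3 = 1.

1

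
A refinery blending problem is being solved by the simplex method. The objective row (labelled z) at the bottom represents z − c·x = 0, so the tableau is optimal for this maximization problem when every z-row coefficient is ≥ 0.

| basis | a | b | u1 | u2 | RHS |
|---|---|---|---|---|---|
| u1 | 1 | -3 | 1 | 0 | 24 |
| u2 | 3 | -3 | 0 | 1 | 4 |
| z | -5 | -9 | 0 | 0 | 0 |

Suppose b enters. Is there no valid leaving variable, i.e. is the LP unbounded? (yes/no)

Every constraint-row entry in column b is ≤ 0, so increasing b is unbounded.

yes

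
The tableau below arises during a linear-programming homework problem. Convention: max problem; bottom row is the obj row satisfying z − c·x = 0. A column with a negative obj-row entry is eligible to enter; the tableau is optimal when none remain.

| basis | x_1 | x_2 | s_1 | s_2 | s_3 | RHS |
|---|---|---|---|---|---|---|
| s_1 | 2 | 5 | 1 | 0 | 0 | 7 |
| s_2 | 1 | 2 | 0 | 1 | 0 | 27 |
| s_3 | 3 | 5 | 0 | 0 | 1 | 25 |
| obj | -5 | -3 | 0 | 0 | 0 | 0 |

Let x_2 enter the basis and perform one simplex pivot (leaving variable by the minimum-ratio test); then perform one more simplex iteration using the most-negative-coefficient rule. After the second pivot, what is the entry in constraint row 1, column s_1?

1/2

Ratio test on column x_2 — row 1: 7/5 = 7/5; row 2: 27/2 = 27/2; row 3: 25/5 = 5. Minimum is 7/5 at row 1 (s_1 leaves); pivot element 5.
Divide row 1 by 5; eliminate column x_2 from the other rows.
Second iteration: most negative obj-row entry is -19/5 in column x_1, so x_1 enters.
Ratio test on column x_1 — row 1: (7/5)/(2/5) = 7/2; row 2: (121/5)/(1/5) = 121; row 3: 18/1 = 18. Minimum is 7/2 at row 1 (x_2 leaves); pivot element 2/5.
Divide row 1 by 2/5; eliminate column x_1 from the other rows.
After both pivots, the entry at constraint row 1, column s_1 is 1/2.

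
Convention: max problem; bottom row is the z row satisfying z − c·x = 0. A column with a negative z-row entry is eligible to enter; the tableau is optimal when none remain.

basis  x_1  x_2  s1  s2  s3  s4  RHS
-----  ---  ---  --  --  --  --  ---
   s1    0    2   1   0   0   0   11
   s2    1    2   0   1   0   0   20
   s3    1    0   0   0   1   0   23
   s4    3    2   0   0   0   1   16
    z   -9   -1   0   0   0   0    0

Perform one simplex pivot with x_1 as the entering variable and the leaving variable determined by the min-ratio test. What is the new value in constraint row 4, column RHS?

Ratio test on column x_1 — row 1: entry 0 ≤ 0; row 2: 20/1 = 20; row 3: 23/1 = 23; row 4: 16/3 = 16/3. Minimum is 16/3 at row 4 (s4 leaves); pivot element 3.
Divide row 4 by 3; eliminate column x_1 from the other rows.
In the new row 4, the RHS entry is the old entry divided by the pivot: 16/3 = 16/3.

16/3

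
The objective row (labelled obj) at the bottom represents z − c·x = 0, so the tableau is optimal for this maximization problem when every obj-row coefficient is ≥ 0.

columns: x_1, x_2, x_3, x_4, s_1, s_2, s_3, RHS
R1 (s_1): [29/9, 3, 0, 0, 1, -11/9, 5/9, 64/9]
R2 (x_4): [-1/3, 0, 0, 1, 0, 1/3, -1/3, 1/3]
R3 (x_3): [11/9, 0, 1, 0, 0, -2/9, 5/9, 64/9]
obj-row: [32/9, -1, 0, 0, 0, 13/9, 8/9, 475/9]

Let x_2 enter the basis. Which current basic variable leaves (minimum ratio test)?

Column x_2 entries and ratios — s_1: (64/9)/3 = 64/27; x_4: 0 ≤ 0, skip; x_3: 0 ≤ 0, skip.
Smallest ratio is 64/27 in the row of s_1, so s_1 leaves.

s_1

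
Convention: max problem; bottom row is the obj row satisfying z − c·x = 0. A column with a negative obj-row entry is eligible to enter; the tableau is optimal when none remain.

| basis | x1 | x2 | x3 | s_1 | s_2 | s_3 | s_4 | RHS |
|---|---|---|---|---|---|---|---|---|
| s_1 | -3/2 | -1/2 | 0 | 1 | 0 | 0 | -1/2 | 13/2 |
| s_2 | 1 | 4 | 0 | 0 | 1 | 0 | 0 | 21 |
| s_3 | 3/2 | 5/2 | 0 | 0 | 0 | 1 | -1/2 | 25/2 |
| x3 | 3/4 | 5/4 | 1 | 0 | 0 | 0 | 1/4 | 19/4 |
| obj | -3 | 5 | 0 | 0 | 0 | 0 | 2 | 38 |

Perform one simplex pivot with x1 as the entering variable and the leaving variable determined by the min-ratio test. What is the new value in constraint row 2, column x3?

Ratio test on column x1 — row 1: entry -3/2 ≤ 0; row 2: 21/1 = 21; row 3: (25/2)/(3/2) = 25/3; row 4: (19/4)/(3/4) = 19/3. Minimum is 19/3 at row 4 (x3 leaves); pivot element 3/4.
Divide row 4 by 3/4; eliminate column x1 from the other rows.
Row 2 update in column x3: 0 − 1·(4/3) = -4/3.

-4/3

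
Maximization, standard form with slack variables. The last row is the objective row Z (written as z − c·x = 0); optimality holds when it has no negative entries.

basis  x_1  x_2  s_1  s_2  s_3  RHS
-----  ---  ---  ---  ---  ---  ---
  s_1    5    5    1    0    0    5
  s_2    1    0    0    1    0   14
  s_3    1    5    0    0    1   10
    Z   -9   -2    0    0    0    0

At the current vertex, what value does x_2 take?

0

x_2 is not in the basis, so in the current basic feasible solution x_2 = 0.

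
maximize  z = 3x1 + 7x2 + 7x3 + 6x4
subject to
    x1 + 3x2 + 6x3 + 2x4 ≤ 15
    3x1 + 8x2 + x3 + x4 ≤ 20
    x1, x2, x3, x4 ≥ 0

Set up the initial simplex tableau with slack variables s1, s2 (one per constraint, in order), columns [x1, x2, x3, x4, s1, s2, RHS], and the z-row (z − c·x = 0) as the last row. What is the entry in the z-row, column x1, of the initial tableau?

The z-row carries the negated objective coefficients: the x1 entry is -3.

-3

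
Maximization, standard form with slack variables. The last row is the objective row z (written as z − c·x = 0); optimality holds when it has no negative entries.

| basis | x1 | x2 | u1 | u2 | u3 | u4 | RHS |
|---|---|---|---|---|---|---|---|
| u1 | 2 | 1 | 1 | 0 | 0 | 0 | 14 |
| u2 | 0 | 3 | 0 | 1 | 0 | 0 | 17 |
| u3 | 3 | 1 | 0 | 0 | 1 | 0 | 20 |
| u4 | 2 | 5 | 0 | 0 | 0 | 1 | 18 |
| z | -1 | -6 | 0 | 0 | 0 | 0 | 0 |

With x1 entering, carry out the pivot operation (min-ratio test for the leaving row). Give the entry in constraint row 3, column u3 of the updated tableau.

Ratio test on column x1 — row 1: 14/2 = 7; row 2: entry 0 ≤ 0; row 3: 20/3 = 20/3; row 4: 18/2 = 9. Minimum is 20/3 at row 3 (u3 leaves); pivot element 3.
Divide row 3 by 3; eliminate column x1 from the other rows.
In the new row 3, the u3 entry is the old entry divided by the pivot: 1/3 = 1/3.

1/3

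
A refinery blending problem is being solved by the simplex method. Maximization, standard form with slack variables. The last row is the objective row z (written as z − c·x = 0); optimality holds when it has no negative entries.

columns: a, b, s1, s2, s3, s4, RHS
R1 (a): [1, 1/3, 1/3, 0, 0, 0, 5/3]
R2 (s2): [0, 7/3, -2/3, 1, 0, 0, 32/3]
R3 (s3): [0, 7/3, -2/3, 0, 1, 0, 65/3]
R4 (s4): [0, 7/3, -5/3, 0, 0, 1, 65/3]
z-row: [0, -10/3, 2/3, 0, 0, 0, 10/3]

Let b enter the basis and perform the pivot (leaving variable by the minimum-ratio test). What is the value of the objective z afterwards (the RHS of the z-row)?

130/7

Ratio test on column b — row 1: (5/3)/(1/3) = 5; row 2: (32/3)/(7/3) = 32/7; row 3: (65/3)/(7/3) = 65/7; row 4: (65/3)/(7/3) = 65/7. Minimum is 32/7 at row 2 (s2 leaves); pivot element 7/3.
Pivot on row 2; the z-row RHS becomes 10/3 − (-10/3)·(32/7) = 130/7.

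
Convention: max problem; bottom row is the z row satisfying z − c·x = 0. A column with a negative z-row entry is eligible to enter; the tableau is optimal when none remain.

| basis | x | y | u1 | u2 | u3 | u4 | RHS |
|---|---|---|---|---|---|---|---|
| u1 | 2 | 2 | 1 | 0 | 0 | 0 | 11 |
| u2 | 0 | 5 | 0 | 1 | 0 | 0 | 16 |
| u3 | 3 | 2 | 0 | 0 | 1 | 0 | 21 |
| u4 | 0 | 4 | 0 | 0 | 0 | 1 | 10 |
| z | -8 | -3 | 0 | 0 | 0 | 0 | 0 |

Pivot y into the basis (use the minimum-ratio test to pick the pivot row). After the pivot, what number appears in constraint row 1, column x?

Ratio test on column y — row 1: 11/2 = 11/2; row 2: 16/5 = 16/5; row 3: 21/2 = 21/2; row 4: 10/4 = 5/2. Minimum is 5/2 at row 4 (u4 leaves); pivot element 4.
Divide row 4 by 4; eliminate column y from the other rows.
Row 1 update in column x: 2 − 2·0 = 2.

2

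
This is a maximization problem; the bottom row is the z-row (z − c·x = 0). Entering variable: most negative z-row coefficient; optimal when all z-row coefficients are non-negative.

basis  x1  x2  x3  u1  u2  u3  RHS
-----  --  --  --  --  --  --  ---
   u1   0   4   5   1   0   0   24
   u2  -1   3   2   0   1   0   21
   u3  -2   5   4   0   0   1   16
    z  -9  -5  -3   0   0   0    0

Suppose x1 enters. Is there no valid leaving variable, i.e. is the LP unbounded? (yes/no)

yes

Every constraint-row entry in column x1 is ≤ 0, so increasing x1 is unbounded.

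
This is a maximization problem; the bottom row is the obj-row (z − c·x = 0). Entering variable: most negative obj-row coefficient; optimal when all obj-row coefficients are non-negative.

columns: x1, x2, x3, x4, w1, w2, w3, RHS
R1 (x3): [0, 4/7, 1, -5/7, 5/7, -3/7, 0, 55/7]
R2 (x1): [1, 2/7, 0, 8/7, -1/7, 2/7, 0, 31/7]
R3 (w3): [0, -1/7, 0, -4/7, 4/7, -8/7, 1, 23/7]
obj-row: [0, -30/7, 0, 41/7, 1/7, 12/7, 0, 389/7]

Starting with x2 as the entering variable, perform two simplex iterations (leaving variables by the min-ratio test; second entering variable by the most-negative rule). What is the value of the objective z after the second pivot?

116

Ratio test on column x2 — row 1: (55/7)/(4/7) = 55/4; row 2: (31/7)/(2/7) = 31/2; row 3: entry -1/7 ≤ 0. Minimum is 55/4 at row 1 (x3 leaves); pivot element 4/7.
Pivot on row 1; the obj-row RHS becomes 389/7 − (-30/7)·(55/4) = 229/2.
Next entering variable (most negative obj-row entry -3/2): w2.
Ratio test on column w2 — row 1: entry -3/4 ≤ 0; row 2: (1/2)/(1/2) = 1; row 3: entry -5/4 ≤ 0. Minimum is 1 at row 2 (x1 leaves); pivot element 1/2.
After the second pivot the obj-row RHS is 229/2 − (-3/2)·1 = 116.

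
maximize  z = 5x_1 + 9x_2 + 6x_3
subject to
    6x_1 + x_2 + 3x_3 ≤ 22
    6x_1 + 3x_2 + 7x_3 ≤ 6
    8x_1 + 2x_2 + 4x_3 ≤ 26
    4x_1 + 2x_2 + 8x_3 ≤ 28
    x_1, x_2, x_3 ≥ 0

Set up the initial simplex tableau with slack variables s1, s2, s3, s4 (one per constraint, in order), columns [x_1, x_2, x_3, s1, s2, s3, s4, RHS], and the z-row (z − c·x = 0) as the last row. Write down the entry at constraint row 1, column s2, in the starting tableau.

Slack s2 belongs to constraint 2; its column is the unit vector e_2, so the entry in row 1 is 0.

0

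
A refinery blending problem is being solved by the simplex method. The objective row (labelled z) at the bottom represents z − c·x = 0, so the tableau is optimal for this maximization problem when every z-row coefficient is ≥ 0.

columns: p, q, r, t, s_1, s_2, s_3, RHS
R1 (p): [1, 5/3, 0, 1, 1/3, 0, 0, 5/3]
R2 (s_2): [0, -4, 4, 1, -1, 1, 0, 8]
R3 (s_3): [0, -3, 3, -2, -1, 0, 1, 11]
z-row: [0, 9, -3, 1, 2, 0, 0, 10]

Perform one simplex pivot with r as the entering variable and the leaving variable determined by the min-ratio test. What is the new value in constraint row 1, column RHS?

Ratio test on column r — row 1: entry 0 ≤ 0; row 2: 8/4 = 2; row 3: 11/3 = 11/3. Minimum is 2 at row 2 (s_2 leaves); pivot element 4.
Divide row 2 by 4; eliminate column r from the other rows.
Row 1 update in column RHS: 5/3 − 0·2 = 5/3.

5/3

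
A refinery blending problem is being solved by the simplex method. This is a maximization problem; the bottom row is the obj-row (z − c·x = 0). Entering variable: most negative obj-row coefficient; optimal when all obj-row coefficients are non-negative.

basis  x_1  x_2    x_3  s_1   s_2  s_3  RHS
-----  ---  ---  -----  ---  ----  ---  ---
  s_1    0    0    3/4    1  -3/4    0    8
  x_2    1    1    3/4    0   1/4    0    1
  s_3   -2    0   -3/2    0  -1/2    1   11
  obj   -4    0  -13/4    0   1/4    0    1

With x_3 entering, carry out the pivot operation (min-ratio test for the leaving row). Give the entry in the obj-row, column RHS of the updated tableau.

16/3

Ratio test on column x_3 — row 1: 8/(3/4) = 32/3; row 2: 1/(3/4) = 4/3; row 3: entry -3/2 ≤ 0. Minimum is 4/3 at row 2 (x_2 leaves); pivot element 3/4.
Divide row 2 by 3/4; eliminate column x_3 from the other rows.
obj-row update in column RHS: 1 − (-13/4)·(4/3) = 16/3.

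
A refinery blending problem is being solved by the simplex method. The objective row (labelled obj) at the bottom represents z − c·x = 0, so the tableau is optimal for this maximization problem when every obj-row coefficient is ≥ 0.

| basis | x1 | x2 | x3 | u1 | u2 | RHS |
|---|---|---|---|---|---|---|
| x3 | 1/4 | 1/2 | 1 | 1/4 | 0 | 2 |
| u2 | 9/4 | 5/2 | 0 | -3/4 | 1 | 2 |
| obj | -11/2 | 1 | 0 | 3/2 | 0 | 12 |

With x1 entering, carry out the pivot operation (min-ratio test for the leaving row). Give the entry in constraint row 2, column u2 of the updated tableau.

Ratio test on column x1 — row 1: 2/(1/4) = 8; row 2: 2/(9/4) = 8/9. Minimum is 8/9 at row 2 (u2 leaves); pivot element 9/4.
Divide row 2 by 9/4; eliminate column x1 from the other rows.
In the new row 2, the u2 entry is the old entry divided by the pivot: 1/(9/4) = 4/9.

4/9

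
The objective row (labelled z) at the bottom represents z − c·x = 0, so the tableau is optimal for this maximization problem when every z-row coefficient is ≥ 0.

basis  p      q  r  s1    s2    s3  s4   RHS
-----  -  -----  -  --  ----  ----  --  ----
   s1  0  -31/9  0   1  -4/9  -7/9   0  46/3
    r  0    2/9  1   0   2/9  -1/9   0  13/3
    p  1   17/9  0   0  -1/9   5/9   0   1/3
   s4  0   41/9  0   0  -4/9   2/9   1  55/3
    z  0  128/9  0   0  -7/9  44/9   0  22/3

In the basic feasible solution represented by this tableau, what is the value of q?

q is not in the basis, so in the current basic feasible solution q = 0.

0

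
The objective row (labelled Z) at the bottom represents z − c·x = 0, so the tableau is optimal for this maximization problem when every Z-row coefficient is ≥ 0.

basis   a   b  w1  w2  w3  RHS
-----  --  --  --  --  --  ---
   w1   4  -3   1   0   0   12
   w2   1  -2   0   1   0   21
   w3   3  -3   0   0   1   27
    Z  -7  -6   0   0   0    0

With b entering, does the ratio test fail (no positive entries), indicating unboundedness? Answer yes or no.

Every constraint-row entry in column b is ≤ 0, so increasing b is unbounded.

yes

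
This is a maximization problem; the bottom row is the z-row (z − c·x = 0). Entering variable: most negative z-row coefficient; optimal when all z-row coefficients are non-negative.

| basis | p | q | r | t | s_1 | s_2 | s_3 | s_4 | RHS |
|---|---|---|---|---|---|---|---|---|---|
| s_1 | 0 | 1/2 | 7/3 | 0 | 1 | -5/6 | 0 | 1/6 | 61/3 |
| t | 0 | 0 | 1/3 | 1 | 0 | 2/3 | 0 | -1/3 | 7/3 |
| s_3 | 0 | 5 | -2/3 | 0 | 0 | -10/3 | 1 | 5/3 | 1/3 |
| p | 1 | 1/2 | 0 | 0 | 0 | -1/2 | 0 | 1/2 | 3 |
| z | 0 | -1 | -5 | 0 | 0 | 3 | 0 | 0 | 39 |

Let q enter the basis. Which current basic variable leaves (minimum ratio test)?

s_3

Column q entries and ratios — s_1: (61/3)/(1/2) = 122/3; t: 0 ≤ 0, skip; s_3: (1/3)/5 = 1/15; p: 3/(1/2) = 6.
Smallest ratio is 1/15 in the row of s_3, so s_3 leaves.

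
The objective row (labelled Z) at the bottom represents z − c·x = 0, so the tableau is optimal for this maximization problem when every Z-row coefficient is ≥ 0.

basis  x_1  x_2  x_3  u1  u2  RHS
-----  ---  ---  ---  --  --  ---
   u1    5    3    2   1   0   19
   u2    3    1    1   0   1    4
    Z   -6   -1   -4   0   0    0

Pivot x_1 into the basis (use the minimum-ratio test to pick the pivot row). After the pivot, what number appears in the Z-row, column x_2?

1

Ratio test on column x_1 — row 1: 19/5 = 19/5; row 2: 4/3 = 4/3. Minimum is 4/3 at row 2 (u2 leaves); pivot element 3.
Divide row 2 by 3; eliminate column x_1 from the other rows.
Z-row update in column x_2: -1 − (-6)·(1/3) = 1.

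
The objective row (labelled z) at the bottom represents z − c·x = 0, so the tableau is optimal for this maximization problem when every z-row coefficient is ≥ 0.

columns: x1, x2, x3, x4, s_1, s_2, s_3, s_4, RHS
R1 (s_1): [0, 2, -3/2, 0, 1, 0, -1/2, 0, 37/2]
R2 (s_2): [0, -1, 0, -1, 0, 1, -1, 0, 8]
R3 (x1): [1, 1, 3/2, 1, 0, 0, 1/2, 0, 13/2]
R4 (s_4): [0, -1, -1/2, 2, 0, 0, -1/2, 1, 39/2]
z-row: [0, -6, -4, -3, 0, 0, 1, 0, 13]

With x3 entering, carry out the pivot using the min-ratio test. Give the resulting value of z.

Ratio test on column x3 — row 1: entry -3/2 ≤ 0; row 2: entry 0 ≤ 0; row 3: (13/2)/(3/2) = 13/3; row 4: entry -1/2 ≤ 0. Minimum is 13/3 at row 3 (x1 leaves); pivot element 3/2.
Pivot on row 3; the z-row RHS becomes 13 − (-4)·(13/3) = 91/3.

91/3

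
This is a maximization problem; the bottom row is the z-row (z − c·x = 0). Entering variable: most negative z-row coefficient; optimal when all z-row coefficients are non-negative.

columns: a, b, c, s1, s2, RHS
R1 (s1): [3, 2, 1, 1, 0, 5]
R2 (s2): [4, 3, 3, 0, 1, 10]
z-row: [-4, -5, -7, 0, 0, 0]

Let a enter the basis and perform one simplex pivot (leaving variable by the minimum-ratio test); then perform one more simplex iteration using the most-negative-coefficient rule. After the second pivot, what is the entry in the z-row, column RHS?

Ratio test on column a — row 1: 5/3 = 5/3; row 2: 10/4 = 5/2. Minimum is 5/3 at row 1 (s1 leaves); pivot element 3.
Divide row 1 by 3; eliminate column a from the other rows.
Second iteration: most negative z-row entry is -17/3 in column c, so c enters.
Ratio test on column c — row 1: (5/3)/(1/3) = 5; row 2: (10/3)/(5/3) = 2. Minimum is 2 at row 2 (s2 leaves); pivot element 5/3.
Divide row 2 by 5/3; eliminate column c from the other rows.
After both pivots, the entry at the z-row, column RHS is 18.

18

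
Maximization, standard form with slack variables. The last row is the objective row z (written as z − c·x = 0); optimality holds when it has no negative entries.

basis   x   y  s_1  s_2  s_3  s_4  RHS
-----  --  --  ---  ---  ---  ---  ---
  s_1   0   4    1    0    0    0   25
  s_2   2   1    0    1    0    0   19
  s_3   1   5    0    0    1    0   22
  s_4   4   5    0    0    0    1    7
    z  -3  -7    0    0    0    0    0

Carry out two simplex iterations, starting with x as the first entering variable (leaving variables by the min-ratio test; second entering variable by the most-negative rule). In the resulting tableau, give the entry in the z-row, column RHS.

49/5

Ratio test on column x — row 1: entry 0 ≤ 0; row 2: 19/2 = 19/2; row 3: 22/1 = 22; row 4: 7/4 = 7/4. Minimum is 7/4 at row 4 (s_4 leaves); pivot element 4.
Divide row 4 by 4; eliminate column x from the other rows.
Second iteration: most negative z-row entry is -13/4 in column y, so y enters.
Ratio test on column y — row 1: 25/4 = 25/4; row 2: entry -3/2 ≤ 0; row 3: (81/4)/(15/4) = 27/5; row 4: (7/4)/(5/4) = 7/5. Minimum is 7/5 at row 4 (x leaves); pivot element 5/4.
Divide row 4 by 5/4; eliminate column y from the other rows.
After both pivots, the entry at the z-row, column RHS is 49/5.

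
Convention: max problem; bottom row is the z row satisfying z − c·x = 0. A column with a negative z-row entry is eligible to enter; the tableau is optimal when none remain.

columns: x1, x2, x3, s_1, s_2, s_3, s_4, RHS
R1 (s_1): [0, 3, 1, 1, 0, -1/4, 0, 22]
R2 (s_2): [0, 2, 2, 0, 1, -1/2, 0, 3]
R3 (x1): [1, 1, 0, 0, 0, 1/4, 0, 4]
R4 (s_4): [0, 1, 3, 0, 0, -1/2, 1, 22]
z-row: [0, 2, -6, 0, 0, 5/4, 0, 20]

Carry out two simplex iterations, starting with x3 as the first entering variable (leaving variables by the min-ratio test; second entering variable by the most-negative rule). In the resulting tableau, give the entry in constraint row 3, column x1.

4

Ratio test on column x3 — row 1: 22/1 = 22; row 2: 3/2 = 3/2; row 3: entry 0 ≤ 0; row 4: 22/3 = 22/3. Minimum is 3/2 at row 2 (s_2 leaves); pivot element 2.
Divide row 2 by 2; eliminate column x3 from the other rows.
Second iteration: most negative z-row entry is -1/4 in column s_3, so s_3 enters.
Ratio test on column s_3 — row 1: entry 0 ≤ 0; row 2: entry -1/4 ≤ 0; row 3: 4/(1/4) = 16; row 4: (35/2)/(1/4) = 70. Minimum is 16 at row 3 (x1 leaves); pivot element 1/4.
Divide row 3 by 1/4; eliminate column s_3 from the other rows.
After both pivots, the entry at constraint row 3, column x1 is 4.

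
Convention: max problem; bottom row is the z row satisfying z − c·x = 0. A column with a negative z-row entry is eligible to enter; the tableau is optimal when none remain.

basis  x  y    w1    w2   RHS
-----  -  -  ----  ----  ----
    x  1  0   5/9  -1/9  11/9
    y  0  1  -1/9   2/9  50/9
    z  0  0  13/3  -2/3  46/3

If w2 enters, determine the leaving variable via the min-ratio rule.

Column w2 entries and ratios — x: -1/9 ≤ 0, skip; y: (50/9)/(2/9) = 25.
Smallest ratio is 25 in the row of y, so y leaves.

y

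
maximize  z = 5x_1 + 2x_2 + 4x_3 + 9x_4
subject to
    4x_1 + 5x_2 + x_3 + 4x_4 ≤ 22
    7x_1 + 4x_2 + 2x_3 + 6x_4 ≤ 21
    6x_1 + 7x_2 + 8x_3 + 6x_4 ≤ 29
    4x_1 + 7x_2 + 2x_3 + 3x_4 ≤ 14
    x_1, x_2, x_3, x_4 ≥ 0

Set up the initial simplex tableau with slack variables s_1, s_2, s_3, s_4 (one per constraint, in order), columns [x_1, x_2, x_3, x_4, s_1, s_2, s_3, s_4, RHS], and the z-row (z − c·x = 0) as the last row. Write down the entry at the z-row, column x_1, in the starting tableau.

The z-row carries the negated objective coefficients: the x_1 entry is -5.

-5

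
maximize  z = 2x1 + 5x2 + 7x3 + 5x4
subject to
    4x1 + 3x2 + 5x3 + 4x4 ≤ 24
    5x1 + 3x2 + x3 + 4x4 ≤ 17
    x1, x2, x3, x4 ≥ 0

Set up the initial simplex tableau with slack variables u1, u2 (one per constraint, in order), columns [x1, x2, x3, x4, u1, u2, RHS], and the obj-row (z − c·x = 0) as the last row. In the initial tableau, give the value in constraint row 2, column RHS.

17

The RHS of constraint 2 is b_2 = 17.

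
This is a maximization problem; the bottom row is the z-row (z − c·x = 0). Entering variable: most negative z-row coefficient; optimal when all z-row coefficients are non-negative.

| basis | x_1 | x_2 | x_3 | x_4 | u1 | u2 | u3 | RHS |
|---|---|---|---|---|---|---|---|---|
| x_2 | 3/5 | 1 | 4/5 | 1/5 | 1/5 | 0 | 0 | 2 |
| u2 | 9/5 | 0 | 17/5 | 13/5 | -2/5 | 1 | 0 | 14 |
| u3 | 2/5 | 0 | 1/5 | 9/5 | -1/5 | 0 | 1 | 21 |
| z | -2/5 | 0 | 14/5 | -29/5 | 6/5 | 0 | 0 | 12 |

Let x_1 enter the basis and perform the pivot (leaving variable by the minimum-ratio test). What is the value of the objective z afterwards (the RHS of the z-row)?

Ratio test on column x_1 — row 1: 2/(3/5) = 10/3; row 2: 14/(9/5) = 70/9; row 3: 21/(2/5) = 105/2. Minimum is 10/3 at row 1 (x_2 leaves); pivot element 3/5.
Pivot on row 1; the z-row RHS becomes 12 − (-2/5)·(10/3) = 40/3.

40/3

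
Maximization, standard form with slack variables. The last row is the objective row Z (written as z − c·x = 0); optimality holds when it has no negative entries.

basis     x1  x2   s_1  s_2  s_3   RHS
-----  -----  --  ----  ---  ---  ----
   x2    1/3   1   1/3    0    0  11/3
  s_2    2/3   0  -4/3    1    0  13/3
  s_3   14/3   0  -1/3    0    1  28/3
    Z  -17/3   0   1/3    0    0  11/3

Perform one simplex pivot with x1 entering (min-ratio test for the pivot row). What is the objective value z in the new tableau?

Ratio test on column x1 — row 1: (11/3)/(1/3) = 11; row 2: (13/3)/(2/3) = 13/2; row 3: (28/3)/(14/3) = 2. Minimum is 2 at row 3 (s_3 leaves); pivot element 14/3.
Pivot on row 3; the Z-row RHS becomes 11/3 − (-17/3)·2 = 15.

15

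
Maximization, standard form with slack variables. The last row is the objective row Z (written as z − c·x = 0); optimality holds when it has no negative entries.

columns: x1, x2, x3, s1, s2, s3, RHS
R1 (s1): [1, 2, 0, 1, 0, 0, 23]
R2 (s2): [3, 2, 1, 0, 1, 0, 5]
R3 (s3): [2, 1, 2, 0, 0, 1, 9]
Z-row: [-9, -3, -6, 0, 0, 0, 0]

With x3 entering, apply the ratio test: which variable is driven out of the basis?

Column x3 entries and ratios — s1: 0 ≤ 0, skip; s2: 5/1 = 5; s3: 9/2 = 9/2.
Smallest ratio is 9/2 in the row of s3, so s3 leaves.

s3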